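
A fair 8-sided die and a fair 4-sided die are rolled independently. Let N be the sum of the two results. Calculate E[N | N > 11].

P(N > 11) = 1/32.
Σ over the event: 12·1/32 = 3/8.
E[N | N > 11] = (3/8) / (1/32) = 12.

12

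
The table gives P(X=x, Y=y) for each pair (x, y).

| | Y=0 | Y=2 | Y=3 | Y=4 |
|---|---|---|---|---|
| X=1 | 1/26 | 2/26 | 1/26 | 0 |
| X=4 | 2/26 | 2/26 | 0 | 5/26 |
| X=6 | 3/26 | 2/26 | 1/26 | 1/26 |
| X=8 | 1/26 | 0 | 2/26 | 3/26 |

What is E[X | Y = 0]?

5

P(Y = 0) = 7/26.
Σ X·P over the event = 1·(1/26) + 4·(2/26) + 6·(3/26) + 8·(1/26) = 35/26.
E[X | Y = 0] = (35/26) / (7/26) = 5.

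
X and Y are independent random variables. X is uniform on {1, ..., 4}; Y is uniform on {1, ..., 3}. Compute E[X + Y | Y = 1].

P(Y = 1) = 1/3.
Summing (X+Y)·P(x,y) over outcomes with Y = 1 gives 7/6.
E[X + Y | Y = 1] = (7/6) / (1/3) = 7/2.

7/2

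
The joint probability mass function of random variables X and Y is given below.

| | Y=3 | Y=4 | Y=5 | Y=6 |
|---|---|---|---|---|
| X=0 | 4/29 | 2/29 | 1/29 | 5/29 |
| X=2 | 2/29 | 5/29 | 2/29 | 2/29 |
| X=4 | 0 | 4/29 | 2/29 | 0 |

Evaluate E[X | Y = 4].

26/11

P(Y = 4) = 11/29.
Σ X·P over the event = 0·(2/29) + 2·(5/29) + 4·(4/29) = 26/29.
E[X | Y = 4] = (26/29) / (11/29) = 26/11.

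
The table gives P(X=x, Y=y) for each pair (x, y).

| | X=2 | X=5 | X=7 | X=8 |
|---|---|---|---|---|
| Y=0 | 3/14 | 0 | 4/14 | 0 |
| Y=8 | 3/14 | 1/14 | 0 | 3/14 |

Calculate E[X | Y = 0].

P(Y = 0) = 1/2.
Summing X·P(X=x,Y=y) over the conditioning event gives 17/7.
E[X | Y = 0] = (17/7) / (1/2) = 34/7.

34/7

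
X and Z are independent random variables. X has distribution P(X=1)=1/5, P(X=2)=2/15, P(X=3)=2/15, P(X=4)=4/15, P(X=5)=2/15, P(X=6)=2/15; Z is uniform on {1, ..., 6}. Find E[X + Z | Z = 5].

P(Z = 5) = 1/6.
Summing (X+Z)·P(x,y) over outcomes with Z = 5 gives 7/5.
E[X + Z | Z = 5] = (7/5) / (1/6) = 42/5.

42/5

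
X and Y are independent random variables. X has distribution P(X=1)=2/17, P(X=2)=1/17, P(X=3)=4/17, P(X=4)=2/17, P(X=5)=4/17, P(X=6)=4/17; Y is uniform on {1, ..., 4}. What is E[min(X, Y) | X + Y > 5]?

124/47

P(X + Y > 5) = 47/68.
Summing min(X,Y)·P(x,y) over outcomes with X + Y > 5 gives 31/17.
E[min(X, Y) | X + Y > 5] = (31/17) / (47/68) = 124/47.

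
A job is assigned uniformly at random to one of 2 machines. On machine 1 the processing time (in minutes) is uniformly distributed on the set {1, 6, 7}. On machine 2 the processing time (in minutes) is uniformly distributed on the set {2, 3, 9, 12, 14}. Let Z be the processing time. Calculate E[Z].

19/3

E[Z | machine 1] = (1+6+7)/3 = 14/3.
E[Z | machine 2] = (2+3+9+12+14)/5 = 8.
By the law of total expectation,
E[Z] = (1/2)·(14/3) + (1/2)·(8) = 19/3.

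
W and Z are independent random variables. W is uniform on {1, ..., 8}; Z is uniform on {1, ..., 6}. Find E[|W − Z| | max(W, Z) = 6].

30/11

P(max(W, Z) = 6) = 11/48.
Summing |W−Z|·P(x,y) over outcomes with max(W, Z) = 6 gives 5/8.
E[|W − Z| | max(W, Z) = 6] = (5/8) / (11/48) = 30/11.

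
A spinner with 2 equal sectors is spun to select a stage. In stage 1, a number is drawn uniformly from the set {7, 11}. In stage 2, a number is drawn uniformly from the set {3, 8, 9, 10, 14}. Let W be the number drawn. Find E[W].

E[W | stage 1] = (7+11)/2 = 9.
E[W | stage 2] = (3+8+9+10+14)/5 = 44/5.
E[W] = (1/2)·(9) + (1/2)·(44/5) = 89/10.

89/10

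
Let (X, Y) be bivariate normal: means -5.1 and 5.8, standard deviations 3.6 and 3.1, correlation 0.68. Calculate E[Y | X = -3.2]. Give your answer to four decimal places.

6.9126

For a bivariate normal, E[Y | X=x] = μ_Y + ρ·(σ_Y/σ_X)·(x − μ_X).
E[Y | X=-3.2] = 5.8 + (0.68)·(3.1/3.6)·(-3.2 − (-5.1)) = 5.8 + (0.58556)·(1.9) = 6.9126.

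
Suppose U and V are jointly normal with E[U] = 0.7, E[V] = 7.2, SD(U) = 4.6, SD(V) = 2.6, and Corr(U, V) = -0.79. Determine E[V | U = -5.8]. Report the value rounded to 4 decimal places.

For a bivariate normal, E[V | U=x] = μ_V + ρ·(σ_V/σ_U)·(x − μ_U).
E[V | U=-5.8] = 7.2 + (-0.79)·(2.6/4.6)·(-5.8 − (0.7)) = 7.2 + (-0.44652)·(-6.5) = 10.1024.

10.1024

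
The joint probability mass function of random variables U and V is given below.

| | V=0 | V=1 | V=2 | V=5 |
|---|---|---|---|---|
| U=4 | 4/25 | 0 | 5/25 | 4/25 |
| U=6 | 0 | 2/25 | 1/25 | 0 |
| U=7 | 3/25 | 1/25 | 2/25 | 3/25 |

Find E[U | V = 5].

P(V = 5) = 7/25.
Σ U·P over the event = 4·(4/25) + 7·(3/25) = 37/25.
E[U | V = 5] = (37/25) / (7/25) = 37/7.

37/7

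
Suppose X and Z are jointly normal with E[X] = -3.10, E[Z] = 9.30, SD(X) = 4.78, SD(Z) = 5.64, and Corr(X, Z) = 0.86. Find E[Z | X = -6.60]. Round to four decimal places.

5.7485

The regression of Z on X has slope ρ·σ_Z/σ_X and passes through (μ_X, μ_Z).
E[Z | X=-6.60] = 9.30 + (0.86)·(5.64/4.78)·(-6.60 − (-3.10)) = 9.30 + (1.014728)·(-3.5) = 5.7485.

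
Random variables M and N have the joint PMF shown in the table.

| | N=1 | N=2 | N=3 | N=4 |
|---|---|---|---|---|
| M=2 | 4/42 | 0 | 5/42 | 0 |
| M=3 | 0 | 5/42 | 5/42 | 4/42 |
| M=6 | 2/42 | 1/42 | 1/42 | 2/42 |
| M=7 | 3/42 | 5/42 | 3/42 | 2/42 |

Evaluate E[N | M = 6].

5/2

P(M = 6) = 1/7.
Σ N·P over the event = 1·(2/42) + 2·(1/42) + 3·(1/42) + 4·(2/42) = 5/14.
E[N | M = 6] = (5/14) / (1/7) = 5/2.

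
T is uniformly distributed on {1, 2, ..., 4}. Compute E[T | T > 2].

Given T > 2, T is equally likely to be any of {3, 4}.
E[T | T > 2] = (3 + 4) / 2 = 7/2.

7/2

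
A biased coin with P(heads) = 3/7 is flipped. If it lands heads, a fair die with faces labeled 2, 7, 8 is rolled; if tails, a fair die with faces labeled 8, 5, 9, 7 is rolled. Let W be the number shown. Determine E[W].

46/7

E[W | heads] = (2+7+8)/3 = 17/3.
E[W | tails] = (8+5+9+7)/4 = 29/4.
By the law of total expectation,
E[W] = (3/7)·(17/3) + (4/7)·(29/4) = 46/7.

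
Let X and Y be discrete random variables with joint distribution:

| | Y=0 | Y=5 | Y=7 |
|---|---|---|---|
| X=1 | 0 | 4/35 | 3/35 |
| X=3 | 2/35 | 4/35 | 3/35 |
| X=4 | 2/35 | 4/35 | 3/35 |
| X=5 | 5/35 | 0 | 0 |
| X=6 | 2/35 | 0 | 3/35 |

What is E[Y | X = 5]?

0

P(X = 5) = 1/7.
Σ Y·P over the event = 0·(5/35) = 0.
E[Y | X = 5] = (0) / (1/7) = 0.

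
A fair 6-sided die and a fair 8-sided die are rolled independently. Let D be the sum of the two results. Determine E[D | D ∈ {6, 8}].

P(D ∈ {6, 8}) = 11/48.
Σ over the event: 6·5/48 + 8·1/8 = 13/8.
E[D | D ∈ {6, 8}] = (13/8) / (11/48) = 78/11.

78/11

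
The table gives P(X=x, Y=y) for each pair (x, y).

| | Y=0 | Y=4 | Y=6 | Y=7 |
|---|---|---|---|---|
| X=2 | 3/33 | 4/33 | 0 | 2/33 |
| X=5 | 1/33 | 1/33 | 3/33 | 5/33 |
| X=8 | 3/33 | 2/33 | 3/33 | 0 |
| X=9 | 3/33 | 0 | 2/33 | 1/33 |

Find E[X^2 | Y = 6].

P(Y = 6) = 8/33.
Σ X^2·P over the event = 25·(3/33) + 64·(3/33) + 81·(2/33) = 13.
E[X^2 | Y = 6] = (13) / (8/33) = 429/8.

429/8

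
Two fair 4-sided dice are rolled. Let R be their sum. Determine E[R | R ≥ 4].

72/13

P(R ≥ 4) = 13/16.
Σ over the event: 4·3/16 + 5·1/4 + 6·3/16 + 7·1/8 + 8·1/16 = 9/2.
E[R | R ≥ 4] = (9/2) / (13/16) = 72/13.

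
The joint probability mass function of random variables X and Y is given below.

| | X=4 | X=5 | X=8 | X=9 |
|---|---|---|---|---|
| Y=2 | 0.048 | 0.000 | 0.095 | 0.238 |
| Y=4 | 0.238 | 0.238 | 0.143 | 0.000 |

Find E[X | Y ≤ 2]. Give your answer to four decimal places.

P(Y ≤ 2) = 0.381.
Summing X·P(X=x,Y=y) over the conditioning event gives 3.094.
E[X | Y ≤ 2] = (3.094) / (0.381) = 8.1207.

8.1207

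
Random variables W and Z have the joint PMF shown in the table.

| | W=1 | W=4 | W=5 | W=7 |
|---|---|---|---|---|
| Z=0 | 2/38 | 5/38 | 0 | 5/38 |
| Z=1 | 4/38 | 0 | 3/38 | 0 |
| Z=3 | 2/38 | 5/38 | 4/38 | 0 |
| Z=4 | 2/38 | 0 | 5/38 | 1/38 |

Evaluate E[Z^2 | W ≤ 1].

27/5

P(W ≤ 1) = 5/19.
Σ Z^2·P over the event = 0·(2/38) + 1·(4/38) + 9·(2/38) + 16·(2/38) = 27/19.
E[Z^2 | W ≤ 1] = (27/19) / (5/19) = 27/5.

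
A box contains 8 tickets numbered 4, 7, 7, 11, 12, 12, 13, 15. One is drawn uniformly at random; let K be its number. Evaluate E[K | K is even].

28/3

P(K is even) = 3/8.
Σ over the event: 4·1/8 + 12·1/4 = 7/2.
E[K | K is even] = (7/2) / (3/8) = 28/3.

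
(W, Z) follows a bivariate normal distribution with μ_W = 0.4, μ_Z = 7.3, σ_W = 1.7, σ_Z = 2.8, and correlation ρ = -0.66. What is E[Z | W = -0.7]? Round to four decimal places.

E[Z | W=x] = μ_Z + ρ(σ_Z/σ_W)(x − μ_W) for jointly normal variables.
E[Z | W=-0.7] = 7.3 + (-0.66)·(2.8/1.7)·(-0.7 − (0.4)) = 7.3 + (-1.0871)·(-1.1) = 8.4958.

8.4958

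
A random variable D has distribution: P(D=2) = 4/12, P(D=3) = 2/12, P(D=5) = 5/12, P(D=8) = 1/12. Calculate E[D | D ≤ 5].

P(D ≤ 5) = 11/12.
Σ over the event: 2·1/3 + 3·1/6 + 5·5/12 = 13/4.
E[D | D ≤ 5] = (13/4) / (11/12) = 39/11.

39/11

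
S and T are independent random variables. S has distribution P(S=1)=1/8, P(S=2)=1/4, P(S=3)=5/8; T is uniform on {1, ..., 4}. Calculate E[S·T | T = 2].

P(T = 2) = 1/4.
Summing ST·P(x,y) over outcomes with T = 2 gives 5/4.
E[S·T | T = 2] = (5/4) / (1/4) = 5.

5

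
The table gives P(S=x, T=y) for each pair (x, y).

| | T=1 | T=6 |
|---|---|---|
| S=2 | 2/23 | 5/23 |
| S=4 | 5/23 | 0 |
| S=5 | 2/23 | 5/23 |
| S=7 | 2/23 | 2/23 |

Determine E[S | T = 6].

P(T = 6) = 12/23.
Summing S·P(S=x,T=y) over the conditioning event gives 49/23.
E[S | T = 6] = (49/23) / (12/23) = 49/12.

49/12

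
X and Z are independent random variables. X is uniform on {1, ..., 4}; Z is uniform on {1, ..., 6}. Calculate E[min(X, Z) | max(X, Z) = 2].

Outcomes with max(X, Z) = 2: (1,2), (2,1), (2,2), each with probability 1/24.
E[min(X, Z) | max(X, Z) = 2] = (1 + 1 + 2) / 3 = 4/3.

4/3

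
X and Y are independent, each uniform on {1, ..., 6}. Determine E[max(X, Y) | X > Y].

14/3

P(X > Y) = 5/12.
Summing max(X,Y)·P(x,y) over outcomes with X > Y gives 35/18.
E[max(X, Y) | X > Y] = (35/18) / (5/12) = 14/3.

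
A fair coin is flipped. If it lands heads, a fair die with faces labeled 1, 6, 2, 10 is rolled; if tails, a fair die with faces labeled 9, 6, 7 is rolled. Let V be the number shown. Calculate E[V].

E[V | heads] = (1+6+2+10)/4 = 19/4.
E[V | tails] = (9+6+7)/3 = 22/3.
By the law of total expectation,
E[V] = (1/2)·(19/4) + (1/2)·(22/3) = 145/24.

145/24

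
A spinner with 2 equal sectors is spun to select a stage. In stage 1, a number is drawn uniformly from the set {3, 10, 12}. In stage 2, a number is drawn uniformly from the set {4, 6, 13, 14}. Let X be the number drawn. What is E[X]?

E[X | stage 1] = (3+10+12)/3 = 25/3.
E[X | stage 2] = (4+6+13+14)/4 = 37/4.
By the law of total expectation,
E[X] = (1/2)·(25/3) + (1/2)·(37/4) = 211/24.

211/24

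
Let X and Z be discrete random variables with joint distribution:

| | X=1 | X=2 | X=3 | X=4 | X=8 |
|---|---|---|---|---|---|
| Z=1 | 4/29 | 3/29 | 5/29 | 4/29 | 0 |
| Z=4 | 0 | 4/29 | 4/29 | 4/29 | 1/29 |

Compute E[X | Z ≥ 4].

44/13

P(Z ≥ 4) = 13/29.
Σ X·P over the event = 2·(4/29) + 3·(4/29) + 4·(4/29) + 8·(1/29) = 44/29.
E[X | Z ≥ 4] = (44/29) / (13/29) = 44/13.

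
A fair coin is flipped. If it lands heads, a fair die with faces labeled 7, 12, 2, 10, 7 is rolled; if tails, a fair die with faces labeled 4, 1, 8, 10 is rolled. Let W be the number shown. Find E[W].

267/40

E[W | heads] = (7+12+2+10+7)/5 = 38/5.
E[W | tails] = (4+1+8+10)/4 = 23/4.
E[W] = (1/2)·(38/5) + (1/2)·(23/4) = 267/40.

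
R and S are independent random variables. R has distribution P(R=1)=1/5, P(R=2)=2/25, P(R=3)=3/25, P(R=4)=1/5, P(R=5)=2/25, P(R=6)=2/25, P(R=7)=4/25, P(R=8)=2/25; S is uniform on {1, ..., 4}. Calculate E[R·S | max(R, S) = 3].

P(max(R, S) = 3) = 4/25.
Summing RS·P(x,y) over outcomes with max(R, S) = 3 gives 81/100.
E[R·S | max(R, S) = 3] = (81/100) / (4/25) = 81/16.

81/16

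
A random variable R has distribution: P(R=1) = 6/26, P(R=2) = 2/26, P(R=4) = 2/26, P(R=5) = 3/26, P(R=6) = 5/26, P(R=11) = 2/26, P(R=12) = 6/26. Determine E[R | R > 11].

P(R > 11) = 3/13.
Σ over the event: 12·3/13 = 36/13.
E[R | R > 11] = (36/13) / (3/13) = 12.

12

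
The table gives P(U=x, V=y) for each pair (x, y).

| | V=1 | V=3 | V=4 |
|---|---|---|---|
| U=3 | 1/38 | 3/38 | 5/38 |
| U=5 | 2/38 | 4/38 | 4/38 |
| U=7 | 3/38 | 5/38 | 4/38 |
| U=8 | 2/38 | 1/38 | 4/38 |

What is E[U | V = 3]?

P(V = 3) = 13/38.
Summing U·P(U=x,V=y) over the conditioning event gives 36/19.
E[U | V = 3] = (36/19) / (13/38) = 72/13.

72/13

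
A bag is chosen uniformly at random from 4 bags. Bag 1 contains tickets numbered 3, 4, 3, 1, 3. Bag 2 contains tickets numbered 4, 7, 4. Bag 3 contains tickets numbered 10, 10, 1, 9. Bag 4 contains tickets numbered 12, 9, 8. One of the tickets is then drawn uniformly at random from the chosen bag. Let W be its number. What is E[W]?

E[W | bag 1] = (3+4+3+1+3)/5 = 14/5.
E[W | bag 2] = (4+7+4)/3 = 5.
E[W | bag 3] = (10+10+1+9)/4 = 15/2.
E[W | bag 4] = (12+9+8)/3 = 29/3.
By the law of total expectation,
E[W] = (1/4)·(14/5) + (1/4)·(5) + (1/4)·(15/2) + (1/4)·(29/3) = 749/120.

749/120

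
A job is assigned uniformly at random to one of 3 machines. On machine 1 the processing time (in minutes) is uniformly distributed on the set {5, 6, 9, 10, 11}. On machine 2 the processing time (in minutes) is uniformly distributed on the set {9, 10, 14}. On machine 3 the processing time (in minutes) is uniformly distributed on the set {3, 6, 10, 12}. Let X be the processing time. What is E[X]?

E[X | machine 1] = (5+6+9+10+11)/5 = 41/5.
E[X | machine 2] = (9+10+14)/3 = 11.
E[X | machine 3] = (3+6+10+12)/4 = 31/4.
By the law of total expectation,
E[X] = (1/3)·(41/5) + (1/3)·(11) + (1/3)·(31/4) = 539/60.

539/60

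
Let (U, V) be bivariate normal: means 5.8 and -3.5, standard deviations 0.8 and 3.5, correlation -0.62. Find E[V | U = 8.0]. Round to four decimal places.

-9.4675

E[V | U=x] = μ_V + ρ(σ_V/σ_U)(x − μ_U) for jointly normal variables.
E[V | U=8.0] = -3.5 + (-0.62)·(3.5/0.8)·(8.0 − (5.8)) = -3.5 + (-2.7125)·(2.2) = -9.4675.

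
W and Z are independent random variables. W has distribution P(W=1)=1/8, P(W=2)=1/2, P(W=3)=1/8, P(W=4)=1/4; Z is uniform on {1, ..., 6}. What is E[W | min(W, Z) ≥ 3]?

P(min(W, Z) ≥ 3) = 1/4.
Summing W·P(x,y) over outcomes with min(W, Z) ≥ 3 gives 11/12.
E[W | min(W, Z) ≥ 3] = (11/12) / (1/4) = 11/3.

11/3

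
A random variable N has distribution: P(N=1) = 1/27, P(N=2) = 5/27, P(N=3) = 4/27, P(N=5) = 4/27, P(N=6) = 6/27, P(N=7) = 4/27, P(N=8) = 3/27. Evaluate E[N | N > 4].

108/17

P(N > 4) = 17/27.
Σ over the event: 5·4/27 + 6·2/9 + 7·4/27 + 8·1/9 = 4.
E[N | N > 4] = (4) / (17/27) = 108/17.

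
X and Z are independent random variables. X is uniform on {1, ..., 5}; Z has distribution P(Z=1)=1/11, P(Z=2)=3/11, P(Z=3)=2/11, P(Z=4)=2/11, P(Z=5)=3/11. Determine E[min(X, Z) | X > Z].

P(X > Z) = 19/55.
Summing min(X,Z)·P(x,y) over outcomes with X > Z gives 42/55.
E[min(X, Z) | X > Z] = (42/55) / (19/55) = 42/19.

42/19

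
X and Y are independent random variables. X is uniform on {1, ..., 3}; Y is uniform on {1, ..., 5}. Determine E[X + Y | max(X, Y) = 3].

24/5

Outcomes with max(X, Y) = 3: (1,3), (2,3), (3,1), (3,2), (3,3), each with probability 1/15.
E[X + Y | max(X, Y) = 3] = (4 + 5 + 4 + 5 + 6) / 5 = 24/5.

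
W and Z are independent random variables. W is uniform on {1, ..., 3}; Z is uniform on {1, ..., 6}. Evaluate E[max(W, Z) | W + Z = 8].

11/2

P(W + Z = 8) = 1/9.
Summing max(W,Z)·P(x,y) over outcomes with W + Z = 8 gives 11/18.
E[max(W, Z) | W + Z = 8] = (11/18) / (1/9) = 11/2.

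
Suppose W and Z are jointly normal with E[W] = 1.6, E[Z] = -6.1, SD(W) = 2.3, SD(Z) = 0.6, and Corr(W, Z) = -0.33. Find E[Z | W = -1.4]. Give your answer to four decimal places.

-5.8417

For a bivariate normal, E[Z | W=x] = μ_Z + ρ·(σ_Z/σ_W)·(x − μ_W).
E[Z | W=-1.4] = -6.1 + (-0.33)·(0.6/2.3)·(-1.4 − (1.6)) = -6.1 + (-0.086087)·(-3) = -5.8417.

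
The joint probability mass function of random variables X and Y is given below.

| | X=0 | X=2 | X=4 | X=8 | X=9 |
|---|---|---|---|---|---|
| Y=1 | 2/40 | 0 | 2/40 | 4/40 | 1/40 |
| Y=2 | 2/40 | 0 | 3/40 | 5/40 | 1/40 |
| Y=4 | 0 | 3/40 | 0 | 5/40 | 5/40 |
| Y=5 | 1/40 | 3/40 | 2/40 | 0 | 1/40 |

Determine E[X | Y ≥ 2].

175/31

P(Y ≥ 2) = 31/40.
Summing X·P(X=x,Y=y) over the conditioning event gives 35/8.
E[X | Y ≥ 2] = (35/8) / (31/40) = 175/31.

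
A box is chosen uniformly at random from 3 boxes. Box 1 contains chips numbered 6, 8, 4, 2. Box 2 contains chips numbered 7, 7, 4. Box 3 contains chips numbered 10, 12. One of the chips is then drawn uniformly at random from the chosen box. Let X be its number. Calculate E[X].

22/3

E[X | box 1] = (6+8+4+2)/4 = 5.
E[X | box 2] = (7+7+4)/3 = 6.
E[X | box 3] = (10+12)/2 = 11.
E[X] = (1/3)·(5) + (1/3)·(6) + (1/3)·(11) = 22/3.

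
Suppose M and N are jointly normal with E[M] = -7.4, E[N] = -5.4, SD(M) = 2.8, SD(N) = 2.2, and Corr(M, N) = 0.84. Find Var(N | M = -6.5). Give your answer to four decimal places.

Var(N | M=x) = (1 − ρ²)·σ_N².
Var(N | M=-6.5) = (2.2)²·(1 − (0.84)²) = 4.84·0.2944 = 1.4249.

1.4249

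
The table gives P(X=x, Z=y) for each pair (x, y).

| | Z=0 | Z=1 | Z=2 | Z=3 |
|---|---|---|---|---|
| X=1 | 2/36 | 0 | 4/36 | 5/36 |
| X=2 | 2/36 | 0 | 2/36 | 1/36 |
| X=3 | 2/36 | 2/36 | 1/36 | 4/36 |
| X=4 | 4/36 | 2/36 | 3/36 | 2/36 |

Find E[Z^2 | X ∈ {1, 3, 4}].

135/31

P(X ∈ {1, 3, 4}) = 31/36.
Summing Z^2·P(X=x,Z=y) over the conditioning event gives 15/4.
E[Z^2 | X ∈ {1, 3, 4}] = (15/4) / (31/36) = 135/31.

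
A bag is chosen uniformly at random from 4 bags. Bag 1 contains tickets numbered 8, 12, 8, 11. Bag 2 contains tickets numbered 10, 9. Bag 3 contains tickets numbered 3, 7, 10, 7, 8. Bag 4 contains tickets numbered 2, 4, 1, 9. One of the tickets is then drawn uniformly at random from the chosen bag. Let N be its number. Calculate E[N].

121/16

E[N | bag 1] = (8+12+8+11)/4 = 39/4.
E[N | bag 2] = (10+9)/2 = 19/2.
E[N | bag 3] = (3+7+10+7+8)/5 = 7.
E[N | bag 4] = (2+4+1+9)/4 = 4.
E[N] = (1/4)·(39/4) + (1/4)·(19/2) + (1/4)·(7) + (1/4)·(4) = 121/16.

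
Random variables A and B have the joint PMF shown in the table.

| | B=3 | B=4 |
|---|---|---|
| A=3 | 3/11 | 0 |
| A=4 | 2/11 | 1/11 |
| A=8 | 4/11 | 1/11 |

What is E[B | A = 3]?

3

P(A = 3) = 3/11.
Σ B·P over the event = 3·(3/11) = 9/11.
E[B | A = 3] = (9/11) / (3/11) = 3.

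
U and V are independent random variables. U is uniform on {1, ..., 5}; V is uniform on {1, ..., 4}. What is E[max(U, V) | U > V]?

P(U > V) = 1/2.
Summing max(U,V)·P(x,y) over outcomes with U > V gives 2.
E[max(U, V) | U > V] = (2) / (1/2) = 4.

4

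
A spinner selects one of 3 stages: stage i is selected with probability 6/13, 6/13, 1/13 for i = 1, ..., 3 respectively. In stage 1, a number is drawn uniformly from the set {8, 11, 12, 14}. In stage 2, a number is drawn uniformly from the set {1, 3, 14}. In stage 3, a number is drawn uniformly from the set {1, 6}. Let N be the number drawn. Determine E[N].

E[N | stage 1] = (8+11+12+14)/4 = 45/4.
E[N | stage 2] = (1+3+14)/3 = 6.
E[N | stage 3] = (1+6)/2 = 7/2.
By the law of total expectation,
E[N] = (6/13)·(45/4) + (6/13)·(6) + (1/13)·(7/2) = 107/13.

107/13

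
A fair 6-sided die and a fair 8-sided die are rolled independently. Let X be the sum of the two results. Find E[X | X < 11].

P(X < 11) = 19/24.
E[X | X < 11] = (11/2) / (19/24) = 132/19.

132/19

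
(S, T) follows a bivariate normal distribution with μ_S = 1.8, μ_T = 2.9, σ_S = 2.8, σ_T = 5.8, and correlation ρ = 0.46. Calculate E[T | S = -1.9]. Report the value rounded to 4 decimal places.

For a bivariate normal, E[T | S=x] = μ_T + ρ·(σ_T/σ_S)·(x − μ_S).
E[T | S=-1.9] = 2.9 + (0.46)·(5.8/2.8)·(-1.9 − (1.8)) = 2.9 + (0.95286)·(-3.7) = -0.6256.

-0.6256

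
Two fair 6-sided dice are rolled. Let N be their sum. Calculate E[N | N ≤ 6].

14/3

P(N ≤ 6) = 5/12.
Σ over the event: 2·1/36 + 3·1/18 + 4·1/12 + 5·1/9 + 6·5/36 = 35/18.
E[N | N ≤ 6] = (35/18) / (5/12) = 14/3.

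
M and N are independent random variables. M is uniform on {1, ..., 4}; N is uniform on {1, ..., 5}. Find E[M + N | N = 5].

15/2

Outcomes with N = 5: (1,5), (2,5), (3,5), (4,5), each with probability 1/20.
E[M + N | N = 5] = (6 + 7 + 8 + 9) / 4 = 15/2.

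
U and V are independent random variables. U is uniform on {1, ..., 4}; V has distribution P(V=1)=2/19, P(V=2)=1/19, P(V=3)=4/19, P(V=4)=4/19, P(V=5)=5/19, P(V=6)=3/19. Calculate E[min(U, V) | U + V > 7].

P(U + V > 7) = 23/76.
Summing min(U,V)·P(x,y) over outcomes with U + V > 7 gives 39/38.
E[min(U, V) | U + V > 7] = (39/38) / (23/76) = 78/23.

78/23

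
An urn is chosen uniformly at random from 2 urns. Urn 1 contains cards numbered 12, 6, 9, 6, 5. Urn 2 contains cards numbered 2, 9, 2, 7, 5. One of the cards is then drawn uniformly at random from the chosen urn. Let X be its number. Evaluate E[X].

63/10

E[X | urn 1] = (12+6+9+6+5)/5 = 38/5.
E[X | urn 2] = (2+9+2+7+5)/5 = 5.
E[X] = (1/2)·(38/5) + (1/2)·(5) = 63/10.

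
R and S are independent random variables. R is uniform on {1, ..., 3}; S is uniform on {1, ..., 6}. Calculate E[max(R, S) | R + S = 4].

8/3

Outcomes with R + S = 4: (1,3), (2,2), (3,1), each with probability 1/18.
E[max(R, S) | R + S = 4] = (3 + 2 + 3) / 3 = 8/3.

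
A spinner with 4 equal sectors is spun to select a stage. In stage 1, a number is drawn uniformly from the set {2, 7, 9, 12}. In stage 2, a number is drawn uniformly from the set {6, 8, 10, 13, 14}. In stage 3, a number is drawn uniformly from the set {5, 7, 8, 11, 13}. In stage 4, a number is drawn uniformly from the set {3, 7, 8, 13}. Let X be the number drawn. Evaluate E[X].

E[X | stage 1] = (2+7+9+12)/4 = 15/2.
E[X | stage 2] = (6+8+10+13+14)/5 = 51/5.
E[X | stage 3] = (5+7+8+11+13)/5 = 44/5.
E[X | stage 4] = (3+7+8+13)/4 = 31/4.
By the law of total expectation,
E[X] = (1/4)·(15/2) + (1/4)·(51/5) + (1/4)·(44/5) + (1/4)·(31/4) = 137/16.

137/16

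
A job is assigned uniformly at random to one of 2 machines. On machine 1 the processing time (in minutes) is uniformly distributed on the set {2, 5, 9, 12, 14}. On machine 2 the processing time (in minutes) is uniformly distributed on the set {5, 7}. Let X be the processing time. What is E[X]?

E[X | machine 1] = (2+5+9+12+14)/5 = 42/5.
E[X | machine 2] = (5+7)/2 = 6.
By the law of total expectation,
E[X] = (1/2)·(42/5) + (1/2)·(6) = 36/5.

36/5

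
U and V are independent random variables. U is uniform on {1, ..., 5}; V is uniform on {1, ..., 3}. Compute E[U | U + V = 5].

3

Outcomes with U + V = 5: (2,3), (3,2), (4,1), each with probability 1/15.
E[U | U + V = 5] = (2 + 3 + 4) / 3 = 3.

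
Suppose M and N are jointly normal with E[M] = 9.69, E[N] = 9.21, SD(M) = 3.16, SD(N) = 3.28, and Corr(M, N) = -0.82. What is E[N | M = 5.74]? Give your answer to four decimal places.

The regression of N on M has slope ρ·σ_N/σ_M and passes through (μ_M, μ_N).
E[N | M=5.74] = 9.21 + (-0.82)·(3.28/3.16)·(5.74 − (9.69)) = 9.21 + (-0.85114)·(-3.95) = 12.5720.

12.5720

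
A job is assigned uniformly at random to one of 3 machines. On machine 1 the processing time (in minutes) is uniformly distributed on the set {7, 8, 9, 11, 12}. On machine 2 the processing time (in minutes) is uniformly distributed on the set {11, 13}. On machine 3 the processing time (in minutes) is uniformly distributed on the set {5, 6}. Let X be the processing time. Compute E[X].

E[X | machine 1] = (7+8+9+11+12)/5 = 47/5.
E[X | machine 2] = (11+13)/2 = 12.
E[X | machine 3] = (5+6)/2 = 11/2.
By the law of total expectation,
E[X] = (1/3)·(47/5) + (1/3)·(12) + (1/3)·(11/2) = 269/30.

269/30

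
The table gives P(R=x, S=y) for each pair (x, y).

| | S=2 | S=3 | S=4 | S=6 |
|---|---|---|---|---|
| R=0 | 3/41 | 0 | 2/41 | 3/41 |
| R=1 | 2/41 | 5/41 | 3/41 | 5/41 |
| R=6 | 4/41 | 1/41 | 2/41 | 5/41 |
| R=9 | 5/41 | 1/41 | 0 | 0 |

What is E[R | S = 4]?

P(S = 4) = 7/41.
Σ R·P over the event = 0·(2/41) + 1·(3/41) + 6·(2/41) = 15/41.
E[R | S = 4] = (15/41) / (7/41) = 15/7.

15/7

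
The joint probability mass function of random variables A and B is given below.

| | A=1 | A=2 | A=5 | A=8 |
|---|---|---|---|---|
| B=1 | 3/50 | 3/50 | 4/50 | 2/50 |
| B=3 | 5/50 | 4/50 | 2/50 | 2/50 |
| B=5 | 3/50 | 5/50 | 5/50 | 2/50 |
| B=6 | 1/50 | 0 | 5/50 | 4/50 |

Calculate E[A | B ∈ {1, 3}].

P(B ∈ {1, 3}) = 1/2.
Summing A·P(A=x,B=y) over the conditioning event gives 42/25.
E[A | B ∈ {1, 3}] = (42/25) / (1/2) = 84/25.

84/25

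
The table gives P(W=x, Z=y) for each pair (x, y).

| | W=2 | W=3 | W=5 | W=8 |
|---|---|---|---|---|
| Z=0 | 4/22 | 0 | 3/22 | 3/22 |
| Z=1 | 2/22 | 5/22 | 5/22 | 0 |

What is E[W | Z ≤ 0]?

47/10

P(Z ≤ 0) = 5/11.
Σ W·P over the event = 2·(4/22) + 5·(3/22) + 8·(3/22) = 47/22.
E[W | Z ≤ 0] = (47/22) / (5/11) = 47/10.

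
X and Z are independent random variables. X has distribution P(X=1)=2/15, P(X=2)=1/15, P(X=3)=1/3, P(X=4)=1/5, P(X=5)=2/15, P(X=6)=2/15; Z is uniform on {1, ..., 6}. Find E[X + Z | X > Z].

P(X > Z) = 19/45.
Summing (X+Z)·P(x,y) over outcomes with X > Z gives 14/5.
E[X + Z | X > Z] = (14/5) / (19/45) = 126/19.

126/19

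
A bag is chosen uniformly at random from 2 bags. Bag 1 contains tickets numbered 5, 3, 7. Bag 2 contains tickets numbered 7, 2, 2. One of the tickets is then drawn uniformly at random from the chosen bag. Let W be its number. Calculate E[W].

13/3

E[W | bag 1] = (5+3+7)/3 = 5.
E[W | bag 2] = (7+2+2)/3 = 11/3.
E[W] = (1/2)·(5) + (1/2)·(11/3) = 13/3.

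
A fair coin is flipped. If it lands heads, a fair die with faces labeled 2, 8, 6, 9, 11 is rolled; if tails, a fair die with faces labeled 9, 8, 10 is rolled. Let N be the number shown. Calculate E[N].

E[N | heads] = (2+8+6+9+11)/5 = 36/5.
E[N | tails] = (9+8+10)/3 = 9.
E[N] = (1/2)·(36/5) + (1/2)·(9) = 81/10.

81/10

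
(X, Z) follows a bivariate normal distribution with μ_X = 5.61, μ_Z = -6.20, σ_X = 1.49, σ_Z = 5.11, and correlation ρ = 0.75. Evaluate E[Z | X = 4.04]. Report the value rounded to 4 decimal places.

E[Z | X=x] = μ_Z + ρ(σ_Z/σ_X)(x − μ_X) for jointly normal variables.
E[Z | X=4.04] = -6.20 + (0.75)·(5.11/1.49)·(4.04 − (5.61)) = -6.20 + (2.57215)·(-1.57) = -10.2383.

-10.2383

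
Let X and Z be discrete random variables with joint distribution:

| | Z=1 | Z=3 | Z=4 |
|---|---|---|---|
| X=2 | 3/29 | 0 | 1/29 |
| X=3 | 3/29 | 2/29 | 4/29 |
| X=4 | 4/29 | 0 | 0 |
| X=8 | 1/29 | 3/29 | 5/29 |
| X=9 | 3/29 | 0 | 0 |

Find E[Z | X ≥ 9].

P(X ≥ 9) = 3/29.
Σ Z·P over the event = 1·(3/29) = 3/29.
E[Z | X ≥ 9] = (3/29) / (3/29) = 1.

1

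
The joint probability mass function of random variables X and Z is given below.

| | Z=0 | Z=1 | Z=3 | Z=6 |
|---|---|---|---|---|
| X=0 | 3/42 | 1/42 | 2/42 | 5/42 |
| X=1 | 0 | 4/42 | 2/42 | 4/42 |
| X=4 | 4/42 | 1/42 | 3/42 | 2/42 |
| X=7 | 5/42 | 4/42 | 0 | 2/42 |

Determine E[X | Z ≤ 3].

P(Z ≤ 3) = 29/42.
Summing X·P(X=x,Z=y) over the conditioning event gives 101/42.
E[X | Z ≤ 3] = (101/42) / (29/42) = 101/29.

101/29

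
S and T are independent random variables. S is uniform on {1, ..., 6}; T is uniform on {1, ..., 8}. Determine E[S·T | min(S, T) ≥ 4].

30

P(min(S, T) ≥ 4) = 5/16.
Summing ST·P(x,y) over outcomes with min(S, T) ≥ 4 gives 75/8.
E[S·T | min(S, T) ≥ 4] = (75/8) / (5/16) = 30.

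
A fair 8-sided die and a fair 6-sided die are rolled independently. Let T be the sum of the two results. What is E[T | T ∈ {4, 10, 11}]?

53/6

P(T ∈ {4, 10, 11}) = 1/4.
Σ over the event: 4·1/16 + 10·5/48 + 11·1/12 = 53/24.
E[T | T ∈ {4, 10, 11}] = (53/24) / (1/4) = 53/6.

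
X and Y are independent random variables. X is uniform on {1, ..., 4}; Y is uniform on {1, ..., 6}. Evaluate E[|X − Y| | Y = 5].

Outcomes with Y = 5: (1,5), (2,5), (3,5), (4,5), each with probability 1/24.
E[|X − Y| | Y = 5] = (4 + 3 + 2 + 1) / 4 = 5/2.

5/2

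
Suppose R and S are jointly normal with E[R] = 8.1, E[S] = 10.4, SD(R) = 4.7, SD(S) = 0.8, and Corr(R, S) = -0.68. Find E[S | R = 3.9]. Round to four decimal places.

10.8861

For a bivariate normal, E[S | R=x] = μ_S + ρ·(σ_S/σ_R)·(x − μ_R).
E[S | R=3.9] = 10.4 + (-0.68)·(0.8/4.7)·(3.9 − (8.1)) = 10.4 + (-0.11574)·(-4.2) = 10.8861.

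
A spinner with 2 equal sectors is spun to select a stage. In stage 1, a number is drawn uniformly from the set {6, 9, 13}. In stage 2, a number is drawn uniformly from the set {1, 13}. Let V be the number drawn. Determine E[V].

E[V | stage 1] = (6+9+13)/3 = 28/3.
E[V | stage 2] = (1+13)/2 = 7.
By the law of total expectation,
E[V] = (1/2)·(28/3) + (1/2)·(7) = 49/6.

49/6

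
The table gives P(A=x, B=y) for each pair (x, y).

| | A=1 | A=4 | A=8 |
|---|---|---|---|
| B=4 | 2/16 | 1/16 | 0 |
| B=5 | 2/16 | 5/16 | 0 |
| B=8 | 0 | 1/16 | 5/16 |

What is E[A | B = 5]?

P(B = 5) = 7/16.
Σ A·P over the event = 1·(2/16) + 4·(5/16) = 11/8.
E[A | B = 5] = (11/8) / (7/16) = 22/7.

22/7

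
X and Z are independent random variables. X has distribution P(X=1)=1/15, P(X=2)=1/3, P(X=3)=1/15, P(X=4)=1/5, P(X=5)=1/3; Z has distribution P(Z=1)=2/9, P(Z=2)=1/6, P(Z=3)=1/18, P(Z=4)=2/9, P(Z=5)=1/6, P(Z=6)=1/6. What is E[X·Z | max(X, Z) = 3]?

36/7

P(max(X, Z) = 3) = 7/135.
Summing XZ·P(x,y) over outcomes with max(X, Z) = 3 gives 4/15.
E[X·Z | max(X, Z) = 3] = (4/15) / (7/135) = 36/7.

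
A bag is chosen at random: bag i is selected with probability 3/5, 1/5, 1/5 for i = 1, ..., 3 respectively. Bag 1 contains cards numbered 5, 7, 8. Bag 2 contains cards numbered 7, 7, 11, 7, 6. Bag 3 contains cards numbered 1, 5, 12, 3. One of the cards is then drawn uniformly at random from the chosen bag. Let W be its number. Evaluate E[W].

657/100

E[W | bag 1] = (5+7+8)/3 = 20/3.
E[W | bag 2] = (7+7+11+7+6)/5 = 38/5.
E[W | bag 3] = (1+5+12+3)/4 = 21/4.
By the law of total expectation,
E[W] = (3/5)·(20/3) + (1/5)·(38/5) + (1/5)·(21/4) = 657/100.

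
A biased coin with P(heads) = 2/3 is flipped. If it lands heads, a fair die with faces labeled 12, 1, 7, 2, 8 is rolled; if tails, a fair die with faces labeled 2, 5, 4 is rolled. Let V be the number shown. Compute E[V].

E[V | heads] = (12+1+7+2+8)/5 = 6.
E[V | tails] = (2+5+4)/3 = 11/3.
By the law of total expectation,
E[V] = (2/3)·(6) + (1/3)·(11/3) = 47/9.

47/9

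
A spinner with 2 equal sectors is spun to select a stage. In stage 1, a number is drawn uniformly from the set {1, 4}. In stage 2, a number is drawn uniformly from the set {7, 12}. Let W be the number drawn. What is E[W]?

6

E[W | stage 1] = (1+4)/2 = 5/2.
E[W | stage 2] = (7+12)/2 = 19/2.
E[W] = (1/2)·(5/2) + (1/2)·(19/2) = 6.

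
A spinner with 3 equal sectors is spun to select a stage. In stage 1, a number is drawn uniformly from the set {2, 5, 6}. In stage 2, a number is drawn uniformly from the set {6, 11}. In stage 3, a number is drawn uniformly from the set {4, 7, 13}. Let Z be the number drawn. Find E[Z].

125/18

E[Z | stage 1] = (2+5+6)/3 = 13/3.
E[Z | stage 2] = (6+11)/2 = 17/2.
E[Z | stage 3] = (4+7+13)/3 = 8.
E[Z] = (1/3)·(13/3) + (1/3)·(17/2) + (1/3)·(8) = 125/18.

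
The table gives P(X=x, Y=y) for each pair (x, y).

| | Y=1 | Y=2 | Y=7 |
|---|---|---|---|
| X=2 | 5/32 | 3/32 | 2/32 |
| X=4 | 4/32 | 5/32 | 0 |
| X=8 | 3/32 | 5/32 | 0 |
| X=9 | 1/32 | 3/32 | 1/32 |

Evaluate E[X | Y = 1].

P(Y = 1) = 13/32.
Σ X·P over the event = 2·(5/32) + 4·(4/32) + 8·(3/32) + 9·(1/32) = 59/32.
E[X | Y = 1] = (59/32) / (13/32) = 59/13.

59/13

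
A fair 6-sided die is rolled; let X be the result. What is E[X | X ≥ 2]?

Given X ≥ 2, X is equally likely to be any of {2, 3, 4, 5, 6}.
E[X | X ≥ 2] = (2 + 3 + 4 + 5 + 6) / 5 = 4.

4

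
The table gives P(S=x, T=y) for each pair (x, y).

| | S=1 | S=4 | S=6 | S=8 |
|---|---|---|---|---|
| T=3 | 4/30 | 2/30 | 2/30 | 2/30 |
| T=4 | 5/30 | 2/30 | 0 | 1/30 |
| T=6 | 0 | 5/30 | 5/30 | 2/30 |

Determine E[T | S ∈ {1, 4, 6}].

112/25

P(S ∈ {1, 4, 6}) = 5/6.
Σ T·P over the event = 3·(4/30) + 4·(5/30) + 3·(2/30) + 4·(2/30) + 6·(5/30) + 3·(2/30) + 6·(5/30) = 56/15.
E[T | S ∈ {1, 4, 6}] = (56/15) / (5/6) = 112/25.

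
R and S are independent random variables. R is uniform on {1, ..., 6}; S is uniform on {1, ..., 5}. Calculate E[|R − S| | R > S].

P(R > S) = 1/2.
Summing |R−S|·P(x,y) over outcomes with R > S gives 7/6.
E[|R − S| | R > S] = (7/6) / (1/2) = 7/3.

7/3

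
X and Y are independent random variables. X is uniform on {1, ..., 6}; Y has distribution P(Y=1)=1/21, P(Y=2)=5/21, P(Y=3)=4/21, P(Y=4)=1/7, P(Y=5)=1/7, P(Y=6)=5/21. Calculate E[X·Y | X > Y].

301/23

P(X > Y) = 23/63.
Summing XY·P(x,y) over outcomes with X > Y gives 43/9.
E[X·Y | X > Y] = (43/9) / (23/63) = 301/23.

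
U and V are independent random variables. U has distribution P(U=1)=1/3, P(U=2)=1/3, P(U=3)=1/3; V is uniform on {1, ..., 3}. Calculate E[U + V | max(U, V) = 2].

P(max(U, V) = 2) = 1/3.
Summing (U+V)·P(x,y) over outcomes with max(U, V) = 2 gives 10/9.
E[U + V | max(U, V) = 2] = (10/9) / (1/3) = 10/3.

10/3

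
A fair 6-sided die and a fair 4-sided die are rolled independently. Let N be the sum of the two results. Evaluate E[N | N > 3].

136/21

P(N > 3) = 7/8.
Σ over the event: 4·1/8 + 5·1/6 + 6·1/6 + 7·1/6 + 8·1/8 + 9·1/12 + 10·1/24 = 17/3.
E[N | N > 3] = (17/3) / (7/8) = 136/21.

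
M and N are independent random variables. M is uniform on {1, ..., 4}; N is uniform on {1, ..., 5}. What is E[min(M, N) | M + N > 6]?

19/6

P(M + N > 6) = 3/10.
Summing min(M,N)·P(x,y) over outcomes with M + N > 6 gives 19/20.
E[min(M, N) | M + N > 6] = (19/20) / (3/10) = 19/6.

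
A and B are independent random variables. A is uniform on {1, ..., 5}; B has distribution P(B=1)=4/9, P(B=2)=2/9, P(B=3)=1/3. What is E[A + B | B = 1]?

P(B = 1) = 4/9.
Summing (A+B)·P(x,y) over outcomes with B = 1 gives 16/9.
E[A + B | B = 1] = (16/9) / (4/9) = 4.

4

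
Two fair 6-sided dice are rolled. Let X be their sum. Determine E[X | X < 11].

P(X < 11) = 11/12.
E[X | X < 11] = (109/18) / (11/12) = 218/33.

218/33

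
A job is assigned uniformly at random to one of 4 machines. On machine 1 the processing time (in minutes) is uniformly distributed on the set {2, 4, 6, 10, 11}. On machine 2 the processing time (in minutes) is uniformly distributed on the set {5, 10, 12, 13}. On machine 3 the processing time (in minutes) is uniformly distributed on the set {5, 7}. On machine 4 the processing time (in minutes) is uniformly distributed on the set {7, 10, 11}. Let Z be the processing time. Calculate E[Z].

E[Z | machine 1] = (2+4+6+10+11)/5 = 33/5.
E[Z | machine 2] = (5+10+12+13)/4 = 10.
E[Z | machine 3] = (5+7)/2 = 6.
E[Z | machine 4] = (7+10+11)/3 = 28/3.
By the law of total expectation,
E[Z] = (1/4)·(33/5) + (1/4)·(10) + (1/4)·(6) + (1/4)·(28/3) = 479/60.

479/60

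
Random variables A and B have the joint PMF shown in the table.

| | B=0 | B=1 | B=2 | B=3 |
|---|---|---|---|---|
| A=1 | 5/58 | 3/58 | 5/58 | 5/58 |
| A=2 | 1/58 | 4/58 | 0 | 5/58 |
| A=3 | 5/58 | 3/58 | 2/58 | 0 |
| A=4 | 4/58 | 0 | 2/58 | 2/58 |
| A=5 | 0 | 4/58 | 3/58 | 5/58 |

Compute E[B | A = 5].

25/12

P(A = 5) = 6/29.
Summing B·P(A=x,B=y) over the conditioning event gives 25/58.
E[B | A = 5] = (25/58) / (6/29) = 25/12.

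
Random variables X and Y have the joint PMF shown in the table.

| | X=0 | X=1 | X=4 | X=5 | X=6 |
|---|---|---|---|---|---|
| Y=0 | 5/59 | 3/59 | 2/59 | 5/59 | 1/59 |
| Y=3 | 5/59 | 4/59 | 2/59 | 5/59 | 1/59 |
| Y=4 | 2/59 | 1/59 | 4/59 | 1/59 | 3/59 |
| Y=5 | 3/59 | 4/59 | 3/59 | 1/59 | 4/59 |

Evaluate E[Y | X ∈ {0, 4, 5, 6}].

134/47

P(X ∈ {0, 4, 5, 6}) = 47/59.
Summing Y·P(X=x,Y=y) over the conditioning event gives 134/59.
E[Y | X ∈ {0, 4, 5, 6}] = (134/59) / (47/59) = 134/47.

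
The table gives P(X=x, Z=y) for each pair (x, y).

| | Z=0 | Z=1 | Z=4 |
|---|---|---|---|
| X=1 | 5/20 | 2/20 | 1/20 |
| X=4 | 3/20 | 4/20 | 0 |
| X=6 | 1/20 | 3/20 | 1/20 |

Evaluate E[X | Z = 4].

7/2

P(Z = 4) = 1/10.
Σ X·P over the event = 1·(1/20) + 6·(1/20) = 7/20.
E[X | Z = 4] = (7/20) / (1/10) = 7/2.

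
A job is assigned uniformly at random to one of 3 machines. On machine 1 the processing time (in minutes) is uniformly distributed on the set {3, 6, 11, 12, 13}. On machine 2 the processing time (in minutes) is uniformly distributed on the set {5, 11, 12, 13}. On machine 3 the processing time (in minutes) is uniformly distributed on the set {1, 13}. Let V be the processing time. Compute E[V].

35/4

E[V | machine 1] = (3+6+11+12+13)/5 = 9.
E[V | machine 2] = (5+11+12+13)/4 = 41/4.
E[V | machine 3] = (1+13)/2 = 7.
E[V] = (1/3)·(9) + (1/3)·(41/4) + (1/3)·(7) = 35/4.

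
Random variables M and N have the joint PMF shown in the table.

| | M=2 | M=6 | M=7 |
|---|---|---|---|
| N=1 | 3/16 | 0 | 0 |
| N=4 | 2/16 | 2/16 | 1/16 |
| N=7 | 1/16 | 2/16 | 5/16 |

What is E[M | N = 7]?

49/8

P(N = 7) = 1/2.
Σ M·P over the event = 2·(1/16) + 6·(2/16) + 7·(5/16) = 49/16.
E[M | N = 7] = (49/16) / (1/2) = 49/8.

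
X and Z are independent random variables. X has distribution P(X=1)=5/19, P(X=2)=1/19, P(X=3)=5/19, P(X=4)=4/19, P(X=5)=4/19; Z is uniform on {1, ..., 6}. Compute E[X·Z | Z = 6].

P(Z = 6) = 1/6.
Summing XZ·P(x,y) over outcomes with Z = 6 gives 58/19.
E[X·Z | Z = 6] = (58/19) / (1/6) = 348/19.

348/19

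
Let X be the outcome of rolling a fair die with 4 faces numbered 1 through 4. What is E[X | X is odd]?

2

Given X is odd, X is equally likely to be any of {1, 3}.
E[X | X is odd] = (1 + 3) / 2 = 2.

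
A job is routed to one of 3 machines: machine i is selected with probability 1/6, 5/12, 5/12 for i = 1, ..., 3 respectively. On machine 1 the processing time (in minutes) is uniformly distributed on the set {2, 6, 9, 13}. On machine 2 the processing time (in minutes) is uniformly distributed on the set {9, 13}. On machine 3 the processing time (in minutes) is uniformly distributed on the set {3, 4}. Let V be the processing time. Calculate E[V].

175/24

E[V | machine 1] = (2+6+9+13)/4 = 15/2.
E[V | machine 2] = (9+13)/2 = 11.
E[V | machine 3] = (3+4)/2 = 7/2.
E[V] = (1/6)·(15/2) + (5/12)·(11) + (5/12)·(7/2) = 175/24.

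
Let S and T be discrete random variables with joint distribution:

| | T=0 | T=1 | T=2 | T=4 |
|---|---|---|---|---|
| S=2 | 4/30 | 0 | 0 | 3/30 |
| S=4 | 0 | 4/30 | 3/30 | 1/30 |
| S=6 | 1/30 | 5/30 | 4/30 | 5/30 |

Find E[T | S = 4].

P(S = 4) = 4/15.
Σ T·P over the event = 1·(4/30) + 2·(3/30) + 4·(1/30) = 7/15.
E[T | S = 4] = (7/15) / (4/15) = 7/4.

7/4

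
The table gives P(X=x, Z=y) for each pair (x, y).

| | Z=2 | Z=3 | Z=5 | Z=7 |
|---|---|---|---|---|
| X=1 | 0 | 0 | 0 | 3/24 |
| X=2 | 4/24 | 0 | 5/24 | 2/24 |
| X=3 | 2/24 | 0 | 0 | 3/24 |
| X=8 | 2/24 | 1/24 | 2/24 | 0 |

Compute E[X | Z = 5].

P(Z = 5) = 7/24.
Summing X·P(X=x,Z=y) over the conditioning event gives 13/12.
E[X | Z = 5] = (13/12) / (7/24) = 26/7.

26/7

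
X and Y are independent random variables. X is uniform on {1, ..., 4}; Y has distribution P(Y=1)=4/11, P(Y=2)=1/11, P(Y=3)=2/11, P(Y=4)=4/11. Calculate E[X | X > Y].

51/16

P(X > Y) = 4/11.
Summing X·P(x,y) over outcomes with X > Y gives 51/44.
E[X | X > Y] = (51/44) / (4/11) = 51/16.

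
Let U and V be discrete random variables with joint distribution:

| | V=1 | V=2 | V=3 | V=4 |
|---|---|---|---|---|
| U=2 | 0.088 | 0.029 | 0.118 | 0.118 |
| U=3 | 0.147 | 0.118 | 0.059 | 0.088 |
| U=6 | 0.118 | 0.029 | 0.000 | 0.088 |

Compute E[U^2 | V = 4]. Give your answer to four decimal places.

15.0748

P(V = 4) = 0.294.
Summing U^2·P(U=x,V=y) over the conditioning event gives 4.432.
E[U^2 | V = 4] = (4.432) / (0.294) = 15.0748.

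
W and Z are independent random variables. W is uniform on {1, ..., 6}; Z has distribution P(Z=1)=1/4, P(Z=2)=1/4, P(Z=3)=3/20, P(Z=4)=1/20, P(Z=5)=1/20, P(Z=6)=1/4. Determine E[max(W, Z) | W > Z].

P(W > Z) = 19/40.
Summing max(W,Z)·P(x,y) over outcomes with W > Z gives 21/10.
E[max(W, Z) | W > Z] = (21/10) / (19/40) = 84/19.

84/19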